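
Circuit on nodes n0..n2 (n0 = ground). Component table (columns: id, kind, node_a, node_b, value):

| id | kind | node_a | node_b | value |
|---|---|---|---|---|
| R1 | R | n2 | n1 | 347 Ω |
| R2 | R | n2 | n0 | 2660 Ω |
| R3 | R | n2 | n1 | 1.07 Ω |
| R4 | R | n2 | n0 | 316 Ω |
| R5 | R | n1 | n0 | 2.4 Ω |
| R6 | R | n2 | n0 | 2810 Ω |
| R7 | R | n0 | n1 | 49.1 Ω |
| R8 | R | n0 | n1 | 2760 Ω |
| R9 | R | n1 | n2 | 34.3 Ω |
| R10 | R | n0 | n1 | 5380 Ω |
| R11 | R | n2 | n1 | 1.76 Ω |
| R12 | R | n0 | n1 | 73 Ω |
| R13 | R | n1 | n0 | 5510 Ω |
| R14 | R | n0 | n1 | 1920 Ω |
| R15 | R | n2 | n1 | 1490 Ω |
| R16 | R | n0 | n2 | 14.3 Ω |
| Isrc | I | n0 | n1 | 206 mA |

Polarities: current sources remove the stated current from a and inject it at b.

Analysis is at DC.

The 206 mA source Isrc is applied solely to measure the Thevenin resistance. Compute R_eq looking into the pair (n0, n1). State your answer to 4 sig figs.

Apply KCL at each of the 2 non-ground nodes and solve the resulting linear system.
Node n1: branches {R1, R3, R5, R7, R8, R9, R10, R11, R12, R13, R14, R15, Isrc} → V_1 = 0.3943
Node n2: branches {R1, R2, R3, R4, R6, R9, R11, R15, R16} → V_2 = 0.3762

R_eq = 1.914 Ω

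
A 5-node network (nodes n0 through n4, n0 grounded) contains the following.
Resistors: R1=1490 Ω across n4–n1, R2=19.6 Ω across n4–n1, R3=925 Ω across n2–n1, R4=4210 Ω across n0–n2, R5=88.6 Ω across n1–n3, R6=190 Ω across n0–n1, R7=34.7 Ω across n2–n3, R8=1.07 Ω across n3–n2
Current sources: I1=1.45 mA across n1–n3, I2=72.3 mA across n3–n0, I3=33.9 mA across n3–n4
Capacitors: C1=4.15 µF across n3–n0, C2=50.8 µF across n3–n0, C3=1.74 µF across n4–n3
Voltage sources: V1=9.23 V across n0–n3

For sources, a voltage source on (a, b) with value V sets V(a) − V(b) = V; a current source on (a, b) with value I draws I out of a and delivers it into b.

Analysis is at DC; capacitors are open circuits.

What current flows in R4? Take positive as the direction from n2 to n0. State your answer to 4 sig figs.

MNA unknowns: 4 node voltages V₁..V_4 plus 1 source current (V1)
R1: Y=0.0006711 on G[4,1]
I1: z[1]−=0.00145, z[3]+=0.00145
R2: Y=0.05102 on G[4,1]
R3: Y=0.001081 on G[2,1]
R4: Y=0.0002375 on G[0,2]
R5: Y=0.01129 on G[1,3]
I2: z[3]−=0.0723, z[0]+=0.0723
R6: Y=0.005263 on G[0,1]
C1: Y=0.000 on G[3,0]
I3: z[3]−=0.0339, z[4]+=0.0339
R7: Y=0.02882 on G[2,3]
C2: Y=0.000 on G[3,0]
R8: Y=0.9346 on G[3,2]
C3: Y=0.000 on G[4,3]
V1: row V0−V3=9.23, i_V1 at 0,3
solve → V1=-4.634, V2=-9.223, V3=-9.230, V4=-3.978
aux → i_V1=0.04572

-0.002191 A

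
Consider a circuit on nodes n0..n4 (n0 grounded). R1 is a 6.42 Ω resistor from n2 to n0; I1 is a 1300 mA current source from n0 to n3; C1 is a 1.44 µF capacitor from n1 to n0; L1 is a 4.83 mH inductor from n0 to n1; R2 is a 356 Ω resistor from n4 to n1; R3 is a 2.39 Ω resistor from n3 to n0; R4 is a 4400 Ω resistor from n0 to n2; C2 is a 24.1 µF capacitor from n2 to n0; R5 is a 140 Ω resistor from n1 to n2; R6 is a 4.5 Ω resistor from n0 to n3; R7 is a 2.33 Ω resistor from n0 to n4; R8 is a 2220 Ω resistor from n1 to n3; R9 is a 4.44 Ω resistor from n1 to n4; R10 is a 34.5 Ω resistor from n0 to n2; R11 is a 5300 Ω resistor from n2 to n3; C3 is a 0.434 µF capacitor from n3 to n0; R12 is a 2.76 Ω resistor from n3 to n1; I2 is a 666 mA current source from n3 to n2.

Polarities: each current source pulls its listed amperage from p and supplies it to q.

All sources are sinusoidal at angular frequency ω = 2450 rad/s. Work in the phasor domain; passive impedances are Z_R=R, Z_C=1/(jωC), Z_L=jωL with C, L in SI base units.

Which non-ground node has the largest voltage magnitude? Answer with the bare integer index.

Apply KCL at each of the 4 non-ground nodes and solve the resulting linear system.
Node n1: branches {C1, L1, R2, R5, R8, R9, R12} → V_1 = 0.6271+0.1120j
Node n2: branches {R1, R4, C2, R5, R10, R11, I2} → V_2 = 3.188-0.9747j
Node n3: branches {I1, R3, R6, R8, R11, C3, R12, I2} → V_3 = 0.8590+0.03939j
Node n4: branches {R2, R7, R9} → V_4 = 0.2176+0.03886j

2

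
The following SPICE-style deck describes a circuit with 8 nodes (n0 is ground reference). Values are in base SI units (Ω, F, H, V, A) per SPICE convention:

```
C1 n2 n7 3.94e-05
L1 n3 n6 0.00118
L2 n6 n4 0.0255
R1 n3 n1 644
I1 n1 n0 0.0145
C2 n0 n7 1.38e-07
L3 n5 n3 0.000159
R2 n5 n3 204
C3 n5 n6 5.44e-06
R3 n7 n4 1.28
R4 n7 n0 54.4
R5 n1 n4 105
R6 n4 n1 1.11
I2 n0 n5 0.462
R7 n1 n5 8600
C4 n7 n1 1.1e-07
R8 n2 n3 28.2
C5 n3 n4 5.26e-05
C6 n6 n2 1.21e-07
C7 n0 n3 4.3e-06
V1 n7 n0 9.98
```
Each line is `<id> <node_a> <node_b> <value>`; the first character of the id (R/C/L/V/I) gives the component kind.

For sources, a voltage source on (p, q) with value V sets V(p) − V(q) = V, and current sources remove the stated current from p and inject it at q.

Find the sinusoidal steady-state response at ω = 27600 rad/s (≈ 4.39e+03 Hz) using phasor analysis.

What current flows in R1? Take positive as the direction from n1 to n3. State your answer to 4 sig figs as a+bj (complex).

0.001122+0.0003051j A

Element admittances at ω=27600 rad/s:
  Y(C1) = 0.000+1.087j S between n2,n7
  Y(L1) = 0.000-0.03070j S between n3,n6
  Y(L2) = 0.000-0.001421j S between n6,n4
  Y(R1) = 0.001553+0.000j S between n3,n1
  I1: injects 0.0145 A into n0 (from n1)
  Y(C2) = 0.000+0.003809j S between n0,n7
  Y(L3) = 0.000-0.2279j S between n5,n3
  Y(R2) = 0.004902+0.000j S between n5,n3
  Y(C3) = 0.000+0.1501j S between n5,n6
  Y(R3) = 0.7812+0.000j S between n7,n4
  Y(R4) = 0.01838+0.000j S between n7,n0
  Y(R5) = 0.009524+0.000j S between n1,n4
  Y(R6) = 0.9009+0.000j S between n4,n1
  I2: injects 0.462 A into n5 (from n0)
  Y(R7) = 0.0001163+0.000j S between n1,n5
  Y(C4) = 0.000+0.003036j S between n7,n1
  Y(R8) = 0.03546+0.000j S between n2,n3
  Y(C5) = 0.000+1.452j S between n3,n4
  Y(C6) = 0.000+0.003340j S between n6,n2
  Y(C7) = 0.000+0.1187j S between n0,n3
  V1: constraint V(n7)−V(n0) = 9.98
Assemble and solve the 8×8 MNA system:
  V(n1)=10.30-1.384j  V(n2)=9.927+0.01308j  V(n3)=9.581-1.581j  V(n4)=10.33-1.383j  V(n5)=9.614+0.1486j  V(n6)=9.622+0.6004j  V(n7)=9.980+0.000j
  i(V1)=0.07644-1.175j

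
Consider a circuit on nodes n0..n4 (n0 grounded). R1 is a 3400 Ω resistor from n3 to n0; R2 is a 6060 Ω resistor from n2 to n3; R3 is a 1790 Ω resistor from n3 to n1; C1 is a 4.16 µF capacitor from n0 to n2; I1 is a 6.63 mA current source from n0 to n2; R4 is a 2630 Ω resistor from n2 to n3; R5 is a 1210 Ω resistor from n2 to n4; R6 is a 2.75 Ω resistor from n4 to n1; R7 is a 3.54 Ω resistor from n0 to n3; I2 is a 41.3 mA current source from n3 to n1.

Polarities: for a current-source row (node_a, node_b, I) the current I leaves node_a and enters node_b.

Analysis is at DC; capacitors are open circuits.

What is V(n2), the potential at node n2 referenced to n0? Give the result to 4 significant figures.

35.60 V

Apply KCL at each of the 4 non-ground nodes and solve the resulting linear system.
Node n1: branches {R3, R6, I2} → V_1 = 51.09
Node n2: branches {R2, C1, I1, R4, R5} → V_2 = 35.60
Node n3: branches {R1, R2, R3, R4, R7, I2} → V_3 = 0.02345
Node n4: branches {R5, R6} → V_4 = 51.06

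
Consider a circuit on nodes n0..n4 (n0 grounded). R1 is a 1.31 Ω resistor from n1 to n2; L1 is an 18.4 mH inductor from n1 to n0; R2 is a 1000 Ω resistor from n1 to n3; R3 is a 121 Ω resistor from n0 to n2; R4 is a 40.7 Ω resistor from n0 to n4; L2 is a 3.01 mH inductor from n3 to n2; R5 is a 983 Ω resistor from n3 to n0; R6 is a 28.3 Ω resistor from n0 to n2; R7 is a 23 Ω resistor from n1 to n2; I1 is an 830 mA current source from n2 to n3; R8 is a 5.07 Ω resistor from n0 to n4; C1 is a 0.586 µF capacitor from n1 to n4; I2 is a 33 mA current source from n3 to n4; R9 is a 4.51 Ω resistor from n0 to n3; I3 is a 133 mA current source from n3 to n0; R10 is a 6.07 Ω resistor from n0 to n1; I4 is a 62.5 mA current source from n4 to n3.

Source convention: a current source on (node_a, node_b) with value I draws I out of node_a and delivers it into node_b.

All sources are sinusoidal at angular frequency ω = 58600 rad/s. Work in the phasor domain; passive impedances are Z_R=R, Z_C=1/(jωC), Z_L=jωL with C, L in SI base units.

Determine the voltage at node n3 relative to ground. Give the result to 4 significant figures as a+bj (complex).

MNA unknowns: 4 node voltages V₁..V_4
R1: Y=0.7634+0.000j on G[1,2]
L1: Y=0.000-0.0009274j on G[1,0]
R2: Y=0.001000+0.000j on G[1,3]
R3: Y=0.008264+0.000j on G[0,2]
R4: Y=0.02457+0.000j on G[0,4]
L2: Y=0.000-0.005669j on G[3,2]
R5: Y=0.001017+0.000j on G[3,0]
R6: Y=0.03534+0.000j on G[0,2]
R7: Y=0.04348+0.000j on G[1,2]
I1: z[2]−=0.83, z[3]+=0.83
R8: Y=0.1972+0.000j on G[0,4]
C1: Y=0.000+0.03434j on G[1,4]
I2: z[3]−=0.033, z[4]+=0.033
R9: Y=0.2217+0.000j on G[0,3]
I3: z[3]−=0.133, z[0]+=0.133
R10: Y=0.1647+0.000j on G[0,1]
I4: z[4]−=0.0625, z[3]+=0.0625
solve → V1=-3.646+0.3457j, V2=-4.436+0.2768j, V3=3.233+0.1958j, V4=-0.2675-0.5231j

3.233+0.1958j V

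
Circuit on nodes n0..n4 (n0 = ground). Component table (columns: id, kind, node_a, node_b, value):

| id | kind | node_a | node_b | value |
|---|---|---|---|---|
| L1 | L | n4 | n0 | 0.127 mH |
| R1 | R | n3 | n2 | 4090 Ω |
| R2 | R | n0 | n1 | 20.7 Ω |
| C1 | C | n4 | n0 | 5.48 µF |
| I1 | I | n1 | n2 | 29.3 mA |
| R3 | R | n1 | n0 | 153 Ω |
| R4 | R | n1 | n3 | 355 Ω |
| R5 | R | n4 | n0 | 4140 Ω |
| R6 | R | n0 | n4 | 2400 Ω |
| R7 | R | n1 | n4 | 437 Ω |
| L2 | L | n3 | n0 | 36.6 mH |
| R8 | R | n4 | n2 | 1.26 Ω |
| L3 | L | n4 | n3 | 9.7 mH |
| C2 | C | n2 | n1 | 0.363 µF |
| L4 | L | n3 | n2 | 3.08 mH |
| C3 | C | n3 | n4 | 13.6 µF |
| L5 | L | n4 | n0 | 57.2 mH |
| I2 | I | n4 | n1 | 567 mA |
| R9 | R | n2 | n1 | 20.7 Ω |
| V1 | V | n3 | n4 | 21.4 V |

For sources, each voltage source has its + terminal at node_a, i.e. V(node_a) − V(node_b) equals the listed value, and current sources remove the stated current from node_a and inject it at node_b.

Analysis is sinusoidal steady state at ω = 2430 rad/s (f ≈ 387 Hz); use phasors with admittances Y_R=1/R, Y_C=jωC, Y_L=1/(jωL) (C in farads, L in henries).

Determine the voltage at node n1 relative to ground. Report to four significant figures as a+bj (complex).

5.896-1.576j V

Apply KCL at each of the 4 non-ground nodes and solve the resulting linear system.
Node n1: branches {R2, I1, R3, R4, R7, C2, I2, R9} → V_1 = 5.896-1.576j
Node n2: branches {R1, I1, R8, C2, L4, R9} → V_2 = 0.8105-3.429j
Node n3: branches {R1, R4, L2, L3, L4, C3, V1} → V_3 = 21.30-0.09961j
Node n4: branches {L1, C1, R5, R6, R7, R8, L3, C3, L5, I2, V1} → V_4 = -0.1008-0.09961j
Source currents: i(V1)=-0.4922+3.173j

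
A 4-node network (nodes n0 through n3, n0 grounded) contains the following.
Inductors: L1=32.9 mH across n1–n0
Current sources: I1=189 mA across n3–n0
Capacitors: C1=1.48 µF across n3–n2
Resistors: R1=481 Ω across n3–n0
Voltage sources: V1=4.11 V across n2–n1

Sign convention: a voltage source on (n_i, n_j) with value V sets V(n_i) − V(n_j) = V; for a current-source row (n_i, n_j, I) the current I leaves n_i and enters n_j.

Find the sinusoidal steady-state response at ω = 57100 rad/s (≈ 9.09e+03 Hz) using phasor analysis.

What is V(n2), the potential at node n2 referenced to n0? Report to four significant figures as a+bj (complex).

Element admittances at ω=57100 rad/s:
  Y(L1) = 0.000-0.0005323j S between n1,n0
  I1: injects 0.189 A into n0 (from n3)
  Y(C1) = 0.000+0.08451j S between n3,n2
  Y(R1) = 0.002079+0.000j S between n3,n0
  V1: constraint V(n2)−V(n1) = 4.11
Assemble and solve the 4×4 MNA system:
  V(n1)=-89.67-23.10j  V(n2)=-85.56-23.10j  V(n3)=-84.99-22.96j
  i(V1)=-0.01230+0.04773j

-85.56-23.10j V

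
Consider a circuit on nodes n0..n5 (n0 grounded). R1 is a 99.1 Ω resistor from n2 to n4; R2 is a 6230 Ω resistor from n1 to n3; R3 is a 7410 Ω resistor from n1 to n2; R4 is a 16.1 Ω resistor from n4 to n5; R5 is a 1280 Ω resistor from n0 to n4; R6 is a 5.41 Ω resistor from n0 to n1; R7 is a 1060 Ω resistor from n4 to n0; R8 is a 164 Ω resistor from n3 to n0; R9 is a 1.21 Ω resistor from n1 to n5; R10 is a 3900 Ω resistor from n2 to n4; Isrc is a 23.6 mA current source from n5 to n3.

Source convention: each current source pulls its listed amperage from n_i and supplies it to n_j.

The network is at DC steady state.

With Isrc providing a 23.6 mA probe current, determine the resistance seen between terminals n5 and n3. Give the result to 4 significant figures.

Element admittances at DC:
  Y(R1) = 0.01009 S between n2,n4
  Y(R2) = 0.0001605 S between n1,n3
  Y(R3) = 0.0001350 S between n1,n2
  Y(R4) = 0.06211 S between n4,n5
  Y(R5) = 0.0007813 S between n0,n4
  Y(R6) = 0.1848 S between n0,n1
  Y(R7) = 0.0009434 S between n4,n0
  Y(R8) = 0.006098 S between n3,n0
  Y(R9) = 0.8264 S between n1,n5
  Y(R10) = 0.0002564 S between n2,n4
  Isrc: injects 0.0236 A into n3 (from n5)
Assemble and solve the 5×5 MNA system:
  V(n1)=-0.1229  V(n2)=-0.1467  V(n3)=3.768  V(n4)=-0.1470  V(n5)=-0.1512

R_eq = 166.1 Ω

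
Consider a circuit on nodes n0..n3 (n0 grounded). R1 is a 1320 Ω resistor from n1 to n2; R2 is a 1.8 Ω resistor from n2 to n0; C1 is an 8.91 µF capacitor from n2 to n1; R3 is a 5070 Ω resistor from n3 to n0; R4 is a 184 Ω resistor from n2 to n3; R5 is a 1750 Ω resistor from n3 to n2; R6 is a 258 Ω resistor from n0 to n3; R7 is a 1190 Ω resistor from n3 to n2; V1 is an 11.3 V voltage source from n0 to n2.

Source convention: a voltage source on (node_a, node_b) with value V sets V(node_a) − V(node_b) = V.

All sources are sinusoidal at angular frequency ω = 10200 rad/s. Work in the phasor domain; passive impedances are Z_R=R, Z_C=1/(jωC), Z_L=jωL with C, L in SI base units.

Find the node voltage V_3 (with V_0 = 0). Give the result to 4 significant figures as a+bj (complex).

-7.085+0.000j V

Element admittances at ω=10200 rad/s:
  Y(R1) = 0.0007576+0.000j S between n1,n2
  Y(R2) = 0.5556+0.000j S between n2,n0
  Y(C1) = 0.000+0.09088j S between n2,n1
  Y(R3) = 0.0001972+0.000j S between n3,n0
  Y(R4) = 0.005435+0.000j S between n2,n3
  Y(R5) = 0.0005714+0.000j S between n3,n2
  Y(R6) = 0.003876+0.000j S between n0,n3
  Y(R7) = 0.0008403+0.000j S between n3,n2
  V1: constraint V(n0)−V(n2) = 11.3
Assemble and solve the 4×4 MNA system:
  V(n1)=-11.30+0.000j  V(n2)=-11.30+0.000j  V(n3)=-7.085+0.000j
  i(V1)=-6.307+0.000j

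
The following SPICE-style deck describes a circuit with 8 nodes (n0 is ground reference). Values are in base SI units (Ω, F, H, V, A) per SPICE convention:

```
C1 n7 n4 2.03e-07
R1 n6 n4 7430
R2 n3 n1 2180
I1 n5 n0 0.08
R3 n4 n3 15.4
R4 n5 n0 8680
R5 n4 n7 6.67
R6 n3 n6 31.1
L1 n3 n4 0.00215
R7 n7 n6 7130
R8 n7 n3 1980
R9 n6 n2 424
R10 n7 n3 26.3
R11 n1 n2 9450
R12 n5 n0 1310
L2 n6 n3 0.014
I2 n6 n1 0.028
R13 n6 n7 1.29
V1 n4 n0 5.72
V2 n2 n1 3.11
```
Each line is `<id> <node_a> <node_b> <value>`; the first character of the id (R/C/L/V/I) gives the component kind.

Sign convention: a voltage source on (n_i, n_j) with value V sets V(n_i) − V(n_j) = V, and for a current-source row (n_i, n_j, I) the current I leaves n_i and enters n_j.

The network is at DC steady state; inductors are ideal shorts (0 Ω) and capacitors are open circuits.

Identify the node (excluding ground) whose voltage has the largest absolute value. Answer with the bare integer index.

Apply KCL at each of the 7 non-ground nodes and solve the resulting linear system.
Node n1: branches {R2, R11, I2, V2} → V_1 = 13.06
Node n2: branches {R9, R11, V2} → V_2 = 16.17
Node n3: branches {R2, R3, R6, L1, R8, R10, L2} → V_3 = 5.720
Node n4: branches {C1, R1, R3, R5, L1, V1} → V_4 = 5.720
Node n5: branches {I1, R4, R12} → V_5 = -91.06
Node n6: branches {R1, R6, R7, R9, L2, I2, R13} → V_6 = 5.720
Node n7: branches {C1, R5, R7, R8, R10, R13} → V_7 = 5.720
Source currents: i(L1)=0.000, i(L2)=-0.003365, i(V1)=0.000, i(V2)=-0.02496

5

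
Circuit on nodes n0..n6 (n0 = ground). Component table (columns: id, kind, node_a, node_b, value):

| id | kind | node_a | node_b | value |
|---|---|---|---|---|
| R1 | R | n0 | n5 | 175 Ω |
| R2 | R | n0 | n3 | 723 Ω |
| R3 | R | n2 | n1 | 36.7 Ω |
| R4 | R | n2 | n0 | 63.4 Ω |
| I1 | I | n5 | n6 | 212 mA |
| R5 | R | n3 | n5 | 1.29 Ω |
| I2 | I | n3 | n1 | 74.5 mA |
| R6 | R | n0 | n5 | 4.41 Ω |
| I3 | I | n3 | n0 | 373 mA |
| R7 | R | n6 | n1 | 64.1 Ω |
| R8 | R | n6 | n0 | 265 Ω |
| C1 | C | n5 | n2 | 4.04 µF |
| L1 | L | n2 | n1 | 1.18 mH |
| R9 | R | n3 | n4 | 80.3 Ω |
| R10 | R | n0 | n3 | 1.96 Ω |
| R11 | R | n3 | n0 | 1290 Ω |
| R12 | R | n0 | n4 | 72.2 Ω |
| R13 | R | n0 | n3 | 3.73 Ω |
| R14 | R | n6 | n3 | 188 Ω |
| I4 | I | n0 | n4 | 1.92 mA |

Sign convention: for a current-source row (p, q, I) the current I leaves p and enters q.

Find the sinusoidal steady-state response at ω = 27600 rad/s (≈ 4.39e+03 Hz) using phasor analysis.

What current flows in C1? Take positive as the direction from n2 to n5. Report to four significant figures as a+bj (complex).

MNA unknowns: 6 node voltages V₁..V_6
R1: Y=0.005714+0.000j on G[0,5]
R2: Y=0.001383+0.000j on G[0,3]
R3: Y=0.02725+0.000j on G[2,1]
R4: Y=0.01577+0.000j on G[2,0]
I1: z[5]−=0.212, z[6]+=0.212
R5: Y=0.7752+0.000j on G[3,5]
I2: z[3]−=0.0745, z[1]+=0.0745
R6: Y=0.2268+0.000j on G[0,5]
I3: z[3]−=0.373, z[0]+=0.373
R7: Y=0.01560+0.000j on G[6,1]
R8: Y=0.003774+0.000j on G[6,0]
C1: Y=0.000+0.1115j on G[5,2]
L1: Y=0.000-0.03070j on G[2,1]
R9: Y=0.01245+0.000j on G[3,4]
R10: Y=0.5102+0.000j on G[0,3]
R11: Y=0.0007752+0.000j on G[3,0]
R12: Y=0.01385+0.000j on G[0,4]
R13: Y=0.2681+0.000j on G[0,3]
R14: Y=0.005319+0.000j on G[6,3]
I4: z[0]−=0.00192, z[4]+=0.00192
solve → V1=3.048+1.611j, V2=-0.1841-1.693j, V3=-0.4183+0.01948j, V4=-0.1250+0.009221j, V5=-0.3412+0.03237j, V6=10.42+1.022j

0.1924+0.01752j A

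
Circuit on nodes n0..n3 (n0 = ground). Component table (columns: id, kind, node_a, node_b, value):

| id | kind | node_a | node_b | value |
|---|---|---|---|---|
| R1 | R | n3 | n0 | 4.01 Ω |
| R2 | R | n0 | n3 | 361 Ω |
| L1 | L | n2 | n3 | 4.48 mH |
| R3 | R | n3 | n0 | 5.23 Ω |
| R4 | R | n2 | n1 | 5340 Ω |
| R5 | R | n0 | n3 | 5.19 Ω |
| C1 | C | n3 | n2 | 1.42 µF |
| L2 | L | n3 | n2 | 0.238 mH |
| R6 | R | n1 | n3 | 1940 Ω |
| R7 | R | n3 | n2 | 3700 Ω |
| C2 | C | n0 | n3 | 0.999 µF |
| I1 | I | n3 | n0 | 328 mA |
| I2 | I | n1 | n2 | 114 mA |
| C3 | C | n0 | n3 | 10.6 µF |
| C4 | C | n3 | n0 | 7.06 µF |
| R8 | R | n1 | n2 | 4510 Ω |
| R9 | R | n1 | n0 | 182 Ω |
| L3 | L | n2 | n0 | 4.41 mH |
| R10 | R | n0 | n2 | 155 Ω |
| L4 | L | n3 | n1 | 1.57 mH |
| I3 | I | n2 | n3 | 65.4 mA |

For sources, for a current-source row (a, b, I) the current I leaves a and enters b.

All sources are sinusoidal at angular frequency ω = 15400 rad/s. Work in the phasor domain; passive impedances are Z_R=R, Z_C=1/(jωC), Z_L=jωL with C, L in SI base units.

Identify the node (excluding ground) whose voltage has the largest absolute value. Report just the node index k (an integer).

1

Apply KCL at each of the 3 non-ground nodes and solve the resulting linear system.
Node n1: branches {R4, R6, I2, R8, R9, L4} → V_1 = -0.8081-2.440j
Node n2: branches {L1, R4, C1, L2, R7, I2, R8, L3, R10, I3} → V_2 = -0.3882+0.3708j
Node n3: branches {R1, R2, L1, R3, R5, C1, L2, R6, R7, C2, I1, C3, C4, L4, I3} → V_3 = -0.4232+0.1995j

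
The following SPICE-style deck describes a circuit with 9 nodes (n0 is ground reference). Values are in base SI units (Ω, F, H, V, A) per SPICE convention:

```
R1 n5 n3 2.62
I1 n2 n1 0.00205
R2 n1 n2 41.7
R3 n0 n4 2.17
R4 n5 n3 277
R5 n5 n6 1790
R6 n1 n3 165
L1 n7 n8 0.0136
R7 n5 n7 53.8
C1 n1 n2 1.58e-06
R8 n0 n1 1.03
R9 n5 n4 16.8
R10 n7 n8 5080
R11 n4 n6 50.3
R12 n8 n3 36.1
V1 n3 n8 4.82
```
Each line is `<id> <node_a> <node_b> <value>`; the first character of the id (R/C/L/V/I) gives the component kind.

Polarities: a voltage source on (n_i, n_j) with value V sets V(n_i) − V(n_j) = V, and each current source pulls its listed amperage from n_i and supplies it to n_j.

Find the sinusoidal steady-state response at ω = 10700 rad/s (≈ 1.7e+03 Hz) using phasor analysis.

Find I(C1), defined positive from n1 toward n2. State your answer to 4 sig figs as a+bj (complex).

0.0006806+0.0009654j A

MNA unknowns: 8 node voltages V₁..V_8 plus 1 source current (V1)
R1: Y=0.3817+0.000j on G[5,3]
I1: z[2]−=0.00205, z[1]+=0.00205
R2: Y=0.02398+0.000j on G[1,2]
R3: Y=0.4608+0.000j on G[0,4]
R4: Y=0.003610+0.000j on G[5,3]
R5: Y=0.0005587+0.000j on G[5,6]
R6: Y=0.006061+0.000j on G[1,3]
L1: Y=0.000-0.006872j on G[7,8]
R7: Y=0.01859+0.000j on G[5,7]
C1: Y=0.000+0.01691j on G[1,2]
R8: Y=0.9709+0.000j on G[0,1]
R9: Y=0.05952+0.000j on G[5,4]
R10: Y=0.0001969+0.000j on G[7,8]
R11: Y=0.01988+0.000j on G[4,6]
R12: Y=0.02770+0.000j on G[8,3]
V1: row V3−V8=4.82, i_V1 at 3,8
solve → V1=0.0001677-0.0004030j, V2=-0.05694+0.03985j, V3=0.02704-0.06495j, V4=-0.0003534+0.0008490j, V5=-0.003065+0.007362j, V6=-0.0004275+0.001027j, V7=-0.6358+1.527j, V8=-4.793-0.06495j
aux → i_V1=-0.1453+0.02825j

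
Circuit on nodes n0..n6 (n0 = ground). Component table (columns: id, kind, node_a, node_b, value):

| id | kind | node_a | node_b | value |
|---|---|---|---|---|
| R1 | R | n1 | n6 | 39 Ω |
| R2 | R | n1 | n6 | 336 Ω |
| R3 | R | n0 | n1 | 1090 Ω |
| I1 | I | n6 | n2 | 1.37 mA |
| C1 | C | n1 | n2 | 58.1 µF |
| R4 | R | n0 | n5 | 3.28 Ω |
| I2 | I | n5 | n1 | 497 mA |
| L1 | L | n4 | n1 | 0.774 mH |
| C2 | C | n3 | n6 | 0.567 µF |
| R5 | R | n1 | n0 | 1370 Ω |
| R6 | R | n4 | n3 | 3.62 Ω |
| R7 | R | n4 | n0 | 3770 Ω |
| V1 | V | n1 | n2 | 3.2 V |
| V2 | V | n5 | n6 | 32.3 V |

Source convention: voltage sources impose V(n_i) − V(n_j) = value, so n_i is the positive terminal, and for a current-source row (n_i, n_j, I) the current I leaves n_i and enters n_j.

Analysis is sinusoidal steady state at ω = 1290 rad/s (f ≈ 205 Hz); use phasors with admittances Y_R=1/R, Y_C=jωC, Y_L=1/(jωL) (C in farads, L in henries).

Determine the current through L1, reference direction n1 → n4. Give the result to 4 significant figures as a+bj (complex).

Element admittances at ω=1290 rad/s:
  Y(R1) = 0.02564+0.000j S between n1,n6
  Y(R2) = 0.002976+0.000j S between n1,n6
  Y(R3) = 0.0009174+0.000j S between n0,n1
  I1: injects 0.00137 A into n2 (from n6)
  Y(C1) = 0.000+0.07495j S between n1,n2
  Y(R4) = 0.3049+0.000j S between n0,n5
  I2: injects 0.497 A into n1 (from n5)
  Y(L1) = 0.000-1.002j S between n4,n1
  Y(C2) = 0.000+0.0007314j S between n3,n6
  Y(R5) = 0.0007299+0.000j S between n1,n0
  Y(R6) = 0.2762+0.000j S between n4,n3
  Y(R7) = 0.0002653+0.000j S between n4,n0
  V1: constraint V(n1)−V(n2) = 3.2
  V2: constraint V(n5)−V(n6) = 32.3
Assemble and solve the 8×8 MNA system:
  V(n1)=-13.88-0.4369j  V(n2)=-17.08-0.4369j  V(n3)=-13.87-0.4822j  V(n4)=-13.87-0.4336j  V(n5)=0.08708+0.002738j  V(n6)=-32.21+0.002738j
  i(V1)=-0.001370-0.2398j  i(V2)=-0.5235-0.0008348j

-0.003324+0.01330j A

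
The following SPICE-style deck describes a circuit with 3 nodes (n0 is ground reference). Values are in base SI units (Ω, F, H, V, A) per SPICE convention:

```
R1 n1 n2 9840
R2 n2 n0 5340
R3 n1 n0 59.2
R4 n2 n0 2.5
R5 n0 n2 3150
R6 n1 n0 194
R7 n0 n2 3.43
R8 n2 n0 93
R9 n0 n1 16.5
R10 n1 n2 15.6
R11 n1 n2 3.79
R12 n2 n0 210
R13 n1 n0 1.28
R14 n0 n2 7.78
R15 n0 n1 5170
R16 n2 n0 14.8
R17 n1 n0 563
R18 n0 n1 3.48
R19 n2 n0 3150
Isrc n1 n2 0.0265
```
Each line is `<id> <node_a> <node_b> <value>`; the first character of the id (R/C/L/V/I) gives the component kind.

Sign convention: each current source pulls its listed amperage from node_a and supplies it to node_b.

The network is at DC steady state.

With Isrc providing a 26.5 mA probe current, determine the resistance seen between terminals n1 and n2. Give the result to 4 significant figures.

R_eq = 1.198 Ω

Element admittances at DC:
  Y(R1) = 0.0001016 S between n1,n2
  Y(R2) = 0.0001873 S between n2,n0
  Y(R3) = 0.01689 S between n1,n0
  Y(R4) = 0.4000 S between n2,n0
  Y(R5) = 0.0003175 S between n0,n2
  Y(R6) = 0.005155 S between n1,n0
  Y(R7) = 0.2915 S between n0,n2
  Y(R8) = 0.01075 S between n2,n0
  Y(R9) = 0.06061 S between n0,n1
  Y(R10) = 0.06410 S between n1,n2
  Y(R11) = 0.2639 S between n1,n2
  Y(R12) = 0.004762 S between n2,n0
  Y(R13) = 0.7812 S between n1,n0
  Y(R14) = 0.1285 S between n0,n2
  Y(R15) = 0.0001934 S between n0,n1
  Y(R16) = 0.06757 S between n2,n0
  Y(R17) = 0.001776 S between n1,n0
  Y(R18) = 0.2874 S between n0,n1
  Y(R19) = 0.0003175 S between n2,n0
  Isrc: injects 0.0265 A into n2 (from n1)
Assemble and solve the 2×2 MNA system:
  V(n1)=-0.01395  V(n2)=0.01779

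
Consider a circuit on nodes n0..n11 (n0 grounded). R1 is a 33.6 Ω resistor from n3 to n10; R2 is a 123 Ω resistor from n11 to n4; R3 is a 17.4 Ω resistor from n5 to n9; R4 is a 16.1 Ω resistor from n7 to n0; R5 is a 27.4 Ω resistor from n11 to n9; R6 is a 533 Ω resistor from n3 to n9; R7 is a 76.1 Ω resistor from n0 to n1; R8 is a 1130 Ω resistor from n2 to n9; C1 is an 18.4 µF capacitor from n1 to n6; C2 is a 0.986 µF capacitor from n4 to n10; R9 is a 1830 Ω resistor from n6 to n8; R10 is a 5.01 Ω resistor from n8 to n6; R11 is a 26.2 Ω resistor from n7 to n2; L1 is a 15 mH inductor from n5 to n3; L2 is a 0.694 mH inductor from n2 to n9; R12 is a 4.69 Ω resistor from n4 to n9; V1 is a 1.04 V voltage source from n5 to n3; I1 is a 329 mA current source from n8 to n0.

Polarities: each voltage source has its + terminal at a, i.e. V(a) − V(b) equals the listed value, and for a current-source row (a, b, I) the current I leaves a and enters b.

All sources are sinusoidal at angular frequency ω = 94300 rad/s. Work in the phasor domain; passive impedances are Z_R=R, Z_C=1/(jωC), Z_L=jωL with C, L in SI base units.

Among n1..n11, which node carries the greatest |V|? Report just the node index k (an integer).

MNA unknowns: 11 node voltages V₁..V_11 plus 1 source current (V1)
R1: Y=0.02976+0.000j on G[3,10]
R2: Y=0.008130+0.000j on G[11,4]
R3: Y=0.05747+0.000j on G[5,9]
R4: Y=0.06211+0.000j on G[7,0]
R5: Y=0.03650+0.000j on G[11,9]
R6: Y=0.001876+0.000j on G[3,9]
R7: Y=0.01314+0.000j on G[0,1]
R8: Y=0.0008850+0.000j on G[2,9]
C1: Y=0.000+1.735j on G[1,6]
C2: Y=0.000+0.09298j on G[4,10]
R9: Y=0.0005464+0.000j on G[6,8]
R10: Y=0.1996+0.000j on G[8,6]
R11: Y=0.03817+0.000j on G[7,2]
L1: Y=0.000-0.0007070j on G[5,3]
L2: Y=0.000-0.01528j on G[2,9]
R12: Y=0.2132+0.000j on G[4,9]
V1: row V5−V3=1.04, i_V1 at 5,3
I1: z[8]−=0.329, z[0]+=0.329
solve → V1=-25.04+0.000j, V2=0.000+0.000j, V3=-0.7099+0.05812j, V4=-0.08022-0.01569j, V5=0.3301+0.05812j, V6=-25.04+0.1896j, V7=0.000+0.000j, V8=-26.68+0.1896j, V9=0.000+0.000j, V10=-0.1173+0.1740j, V11=-0.01461-0.002858j
aux → i_V1=-0.01897-0.002605j

8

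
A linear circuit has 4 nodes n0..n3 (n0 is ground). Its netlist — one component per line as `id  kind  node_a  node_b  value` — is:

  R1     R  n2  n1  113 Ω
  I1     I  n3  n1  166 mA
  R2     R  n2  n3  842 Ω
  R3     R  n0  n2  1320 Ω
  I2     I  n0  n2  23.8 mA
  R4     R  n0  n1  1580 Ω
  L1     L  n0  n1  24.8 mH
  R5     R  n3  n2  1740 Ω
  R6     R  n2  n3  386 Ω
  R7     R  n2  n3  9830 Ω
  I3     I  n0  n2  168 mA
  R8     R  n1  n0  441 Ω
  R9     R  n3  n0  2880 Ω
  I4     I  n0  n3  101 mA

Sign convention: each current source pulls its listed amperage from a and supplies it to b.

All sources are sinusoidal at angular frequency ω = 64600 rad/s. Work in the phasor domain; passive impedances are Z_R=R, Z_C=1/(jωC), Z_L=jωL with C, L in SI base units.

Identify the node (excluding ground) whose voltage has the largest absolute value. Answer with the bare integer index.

MNA unknowns: 3 node voltages V₁..V_3
R1: Y=0.008850+0.000j on G[2,1]
I1: z[3]−=0.166, z[1]+=0.166
R2: Y=0.001188+0.000j on G[2,3]
R3: Y=0.0007576+0.000j on G[0,2]
I2: z[0]−=0.0238, z[2]+=0.0238
R4: Y=0.0006329+0.000j on G[0,1]
L1: Y=0.000-0.0006242j on G[0,1]
R5: Y=0.0005747+0.000j on G[3,2]
R6: Y=0.002591+0.000j on G[2,3]
R7: Y=0.0001017+0.000j on G[2,3]
I3: z[0]−=0.168, z[2]+=0.168
R8: Y=0.002268+0.000j on G[1,0]
R9: Y=0.0003472+0.000j on G[3,0]
I4: z[0]−=0.101, z[3]+=0.101
solve → V1=71.45+11.55j, V2=76.92+10.29j, V3=57.83+9.546j

2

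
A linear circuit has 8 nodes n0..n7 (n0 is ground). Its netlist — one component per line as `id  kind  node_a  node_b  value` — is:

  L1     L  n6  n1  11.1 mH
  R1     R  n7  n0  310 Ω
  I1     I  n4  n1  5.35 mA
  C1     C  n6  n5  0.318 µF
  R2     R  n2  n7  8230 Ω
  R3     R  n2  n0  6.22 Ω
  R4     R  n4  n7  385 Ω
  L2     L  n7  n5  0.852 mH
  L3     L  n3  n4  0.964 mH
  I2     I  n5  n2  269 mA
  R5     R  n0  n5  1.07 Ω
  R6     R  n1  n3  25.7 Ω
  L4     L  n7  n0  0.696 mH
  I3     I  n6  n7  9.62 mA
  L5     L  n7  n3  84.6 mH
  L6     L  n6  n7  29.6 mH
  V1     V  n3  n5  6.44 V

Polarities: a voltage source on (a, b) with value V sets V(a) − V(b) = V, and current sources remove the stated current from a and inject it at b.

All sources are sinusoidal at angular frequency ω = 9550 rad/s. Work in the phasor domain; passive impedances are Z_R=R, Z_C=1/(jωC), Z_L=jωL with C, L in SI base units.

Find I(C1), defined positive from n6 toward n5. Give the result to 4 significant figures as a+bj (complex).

0.002694+0.01861j A

MNA unknowns: 7 node voltages V₁..V_7 plus 1 source current (V1)
L1: Y=0.000-0.009434j on G[6,1]
R1: Y=0.003226+0.000j on G[7,0]
I1: z[4]−=0.00535, z[1]+=0.00535
C1: Y=0.000+0.003037j on G[6,5]
R2: Y=0.0001215+0.000j on G[2,7]
R3: Y=0.1608+0.000j on G[2,0]
R4: Y=0.002597+0.000j on G[4,7]
L2: Y=0.000-0.1229j on G[7,5]
L3: Y=0.000-0.1086j on G[3,4]
I2: z[5]−=0.269, z[2]+=0.269
R5: Y=0.9346+0.000j on G[0,5]
R6: Y=0.03891+0.000j on G[1,3]
L4: Y=0.000-0.1504j on G[7,0]
I3: z[6]−=0.00962, z[7]+=0.00962
L5: Y=0.000-0.001238j on G[7,3]
L6: Y=0.000-0.003538j on G[6,7]
V1: row V3−V5=6.44, i_V1 at 3,5
solve → V1=6.049+0.04930j, V2=1.672+6.021e-05j, V3=6.140-0.004746j, V4=6.133-0.2013j, V5=-0.3003-0.004746j, V6=5.826-0.8917j, V7=-0.02771+0.07973j
aux → i_V1=-0.02477+0.01047j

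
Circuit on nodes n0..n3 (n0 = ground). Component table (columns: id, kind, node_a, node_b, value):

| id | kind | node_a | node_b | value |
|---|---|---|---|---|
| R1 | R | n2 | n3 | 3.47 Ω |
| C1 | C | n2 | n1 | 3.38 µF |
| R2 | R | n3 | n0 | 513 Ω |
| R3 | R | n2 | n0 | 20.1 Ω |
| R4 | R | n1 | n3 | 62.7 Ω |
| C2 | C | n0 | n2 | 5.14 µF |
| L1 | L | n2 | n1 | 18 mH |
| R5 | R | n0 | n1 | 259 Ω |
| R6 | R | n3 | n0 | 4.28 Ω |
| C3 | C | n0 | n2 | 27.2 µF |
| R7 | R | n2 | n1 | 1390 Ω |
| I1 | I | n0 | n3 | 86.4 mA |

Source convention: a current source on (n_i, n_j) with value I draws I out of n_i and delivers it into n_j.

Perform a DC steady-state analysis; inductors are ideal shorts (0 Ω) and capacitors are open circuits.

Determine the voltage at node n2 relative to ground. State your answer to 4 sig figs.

Element admittances at DC:
  Y(R1) = 0.2882 S between n2,n3
  Y(C1) = 0.000 S between n2,n1
  Y(R2) = 0.001949 S between n3,n0
  Y(R3) = 0.04975 S between n2,n0
  Y(R4) = 0.01595 S between n1,n3
  Y(C2) = 0.000 S between n0,n2
  L1: short n2↔n1 (DC inductor)
  Y(R5) = 0.003861 S between n0,n1
  Y(R6) = 0.2336 S between n3,n0
  Y(C3) = 0.000 S between n0,n2
  Y(R7) = 0.0007194 S between n2,n1
  I1: injects 0.0864 A into n3 (from n0)
Assemble and solve the 4×4 MNA system:
  V(n1)=0.2612  V(n2)=0.2612  V(n3)=0.3073
  i(L1)=0.0002742

0.2612 V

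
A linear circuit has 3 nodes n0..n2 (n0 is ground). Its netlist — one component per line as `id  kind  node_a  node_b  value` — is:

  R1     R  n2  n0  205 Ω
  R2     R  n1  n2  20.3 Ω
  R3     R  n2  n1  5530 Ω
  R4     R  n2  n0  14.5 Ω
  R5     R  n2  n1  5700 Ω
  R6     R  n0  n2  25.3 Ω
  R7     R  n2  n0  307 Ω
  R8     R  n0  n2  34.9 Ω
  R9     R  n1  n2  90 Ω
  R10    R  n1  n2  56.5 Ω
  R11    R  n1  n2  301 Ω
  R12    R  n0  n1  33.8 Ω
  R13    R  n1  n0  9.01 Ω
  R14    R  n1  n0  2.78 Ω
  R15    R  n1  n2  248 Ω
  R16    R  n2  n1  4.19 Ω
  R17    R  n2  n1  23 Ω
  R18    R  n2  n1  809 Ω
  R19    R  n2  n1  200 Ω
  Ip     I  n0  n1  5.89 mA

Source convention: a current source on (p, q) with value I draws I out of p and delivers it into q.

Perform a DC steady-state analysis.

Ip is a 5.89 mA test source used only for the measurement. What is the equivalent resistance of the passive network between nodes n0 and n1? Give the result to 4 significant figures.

R_eq = 1.653 Ω

Element admittances at DC:
  Y(R1) = 0.004878 S between n2,n0
  Y(R2) = 0.04926 S between n1,n2
  Y(R3) = 0.0001808 S between n2,n1
  Y(R4) = 0.06897 S between n2,n0
  Y(R5) = 0.0001754 S between n2,n1
  Y(R6) = 0.03953 S between n0,n2
  Y(R7) = 0.003257 S between n2,n0
  Y(R8) = 0.02865 S between n0,n2
  Y(R9) = 0.01111 S between n1,n2
  Y(R10) = 0.01770 S between n1,n2
  Y(R11) = 0.003322 S between n1,n2
  Y(R12) = 0.02959 S between n0,n1
  Y(R13) = 0.1110 S between n1,n0
  Y(R14) = 0.3597 S between n1,n0
  Y(R15) = 0.004032 S between n1,n2
  Y(R16) = 0.2387 S between n2,n1
  Y(R17) = 0.04348 S between n2,n1
  Y(R18) = 0.001236 S between n2,n1
  Y(R19) = 0.005000 S between n2,n1
  Ip: injects 0.00589 A into n1 (from n0)
Assemble and solve the 2×2 MNA system:
  V(n1)=0.009737  V(n2)=0.007013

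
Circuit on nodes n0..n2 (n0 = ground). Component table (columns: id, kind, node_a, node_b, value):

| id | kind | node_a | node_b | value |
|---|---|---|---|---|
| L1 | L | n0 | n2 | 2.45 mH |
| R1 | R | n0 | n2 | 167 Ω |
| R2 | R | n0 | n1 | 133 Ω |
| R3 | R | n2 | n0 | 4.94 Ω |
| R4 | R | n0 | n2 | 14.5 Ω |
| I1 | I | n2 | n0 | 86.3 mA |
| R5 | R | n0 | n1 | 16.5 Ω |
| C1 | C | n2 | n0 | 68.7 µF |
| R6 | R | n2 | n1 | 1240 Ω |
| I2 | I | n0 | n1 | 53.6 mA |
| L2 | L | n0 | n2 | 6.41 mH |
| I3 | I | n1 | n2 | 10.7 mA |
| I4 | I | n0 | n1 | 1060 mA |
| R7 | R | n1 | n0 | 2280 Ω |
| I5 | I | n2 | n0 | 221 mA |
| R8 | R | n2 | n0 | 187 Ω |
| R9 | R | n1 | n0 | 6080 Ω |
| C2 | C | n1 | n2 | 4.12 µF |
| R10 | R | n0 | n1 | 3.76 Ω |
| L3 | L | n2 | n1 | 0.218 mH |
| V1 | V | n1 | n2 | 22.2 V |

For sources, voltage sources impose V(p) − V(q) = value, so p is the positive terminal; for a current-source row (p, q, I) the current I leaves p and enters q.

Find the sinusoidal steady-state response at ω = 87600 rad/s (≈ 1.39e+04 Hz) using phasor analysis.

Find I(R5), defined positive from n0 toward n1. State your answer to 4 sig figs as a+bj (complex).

Element admittances at ω=87600 rad/s:
  Y(L1) = 0.000-0.004659j S between n0,n2
  Y(R1) = 0.005988+0.000j S between n0,n2
  Y(R2) = 0.007519+0.000j S between n0,n1
  Y(R3) = 0.2024+0.000j S between n2,n0
  Y(R4) = 0.06897+0.000j S between n0,n2
  I1: injects 0.0863 A into n0 (from n2)
  Y(R5) = 0.06061+0.000j S between n0,n1
  Y(C1) = 0.000+6.018j S between n2,n0
  Y(R6) = 0.0008065+0.000j S between n2,n1
  I2: injects 0.0536 A into n1 (from n0)
  Y(L2) = 0.000-0.001781j S between n0,n2
  I3: injects 0.0107 A into n2 (from n1)
  I4: injects 1.06 A into n1 (from n0)
  Y(R7) = 0.0004386+0.000j S between n1,n0
  I5: injects 0.221 A into n0 (from n2)
  Y(R8) = 0.005348+0.000j S between n2,n0
  Y(R9) = 0.0001645+0.000j S between n1,n0
  Y(C2) = 0.000+0.3609j S between n1,n2
  Y(R10) = 0.2660+0.000j S between n0,n1
  Y(L3) = 0.000-0.05236j S between n2,n1
  V1: constraint V(n1)−V(n2) = 22.2
Assemble and solve the 3×3 MNA system:
  V(n1)=22.09+1.090j  V(n2)=-0.1120+1.090j
  i(V1)=-6.308-7.215j

-1.339-0.06608j A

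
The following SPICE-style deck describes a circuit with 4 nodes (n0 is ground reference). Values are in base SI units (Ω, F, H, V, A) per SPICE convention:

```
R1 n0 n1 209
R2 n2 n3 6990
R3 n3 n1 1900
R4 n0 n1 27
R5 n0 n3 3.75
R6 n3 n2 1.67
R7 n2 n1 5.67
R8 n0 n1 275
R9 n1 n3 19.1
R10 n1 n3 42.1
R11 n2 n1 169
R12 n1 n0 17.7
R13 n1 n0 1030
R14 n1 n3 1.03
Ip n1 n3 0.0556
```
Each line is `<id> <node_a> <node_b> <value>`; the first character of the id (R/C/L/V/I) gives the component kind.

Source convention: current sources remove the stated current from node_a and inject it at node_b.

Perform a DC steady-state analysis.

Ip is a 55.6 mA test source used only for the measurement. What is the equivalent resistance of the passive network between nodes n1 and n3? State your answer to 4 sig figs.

R_eq = 0.7927 Ω

Element admittances at DC:
  Y(R1) = 0.004785 S between n0,n1
  Y(R2) = 0.0001431 S between n2,n3
  Y(R3) = 0.0005263 S between n3,n1
  Y(R4) = 0.03704 S between n0,n1
  Y(R5) = 0.2667 S between n0,n3
  Y(R6) = 0.5988 S between n3,n2
  Y(R7) = 0.1764 S between n2,n1
  Y(R8) = 0.003636 S between n0,n1
  Y(R9) = 0.05236 S between n1,n3
  Y(R10) = 0.02375 S between n1,n3
  Y(R11) = 0.005917 S between n2,n1
  Y(R12) = 0.05650 S between n1,n0
  Y(R13) = 0.0009709 S between n1,n0
  Y(R14) = 0.9709 S between n1,n3
  Ip: injects 0.0556 A into n3 (from n1)
Assemble and solve the 3×3 MNA system:
  V(n1)=-0.03180  V(n2)=0.001990  V(n3)=0.01227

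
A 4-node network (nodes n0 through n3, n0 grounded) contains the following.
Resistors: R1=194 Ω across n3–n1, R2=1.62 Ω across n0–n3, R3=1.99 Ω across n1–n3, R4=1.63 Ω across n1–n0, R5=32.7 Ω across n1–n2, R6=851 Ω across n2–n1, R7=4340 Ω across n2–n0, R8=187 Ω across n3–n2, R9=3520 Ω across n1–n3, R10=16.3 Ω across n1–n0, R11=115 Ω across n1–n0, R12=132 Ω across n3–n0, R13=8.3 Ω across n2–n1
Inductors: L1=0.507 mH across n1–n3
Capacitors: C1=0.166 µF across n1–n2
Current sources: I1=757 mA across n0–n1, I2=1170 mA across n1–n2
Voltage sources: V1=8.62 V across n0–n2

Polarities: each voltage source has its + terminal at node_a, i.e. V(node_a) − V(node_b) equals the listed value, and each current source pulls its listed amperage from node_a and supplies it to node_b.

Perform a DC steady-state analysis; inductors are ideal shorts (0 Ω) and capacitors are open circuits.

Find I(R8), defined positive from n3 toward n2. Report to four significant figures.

0.03963 A

Element admittances at DC:
  Y(R1) = 0.005155 S between n3,n1
  Y(R2) = 0.6173 S between n0,n3
  Y(R3) = 0.5025 S between n1,n3
  Y(R4) = 0.6135 S between n1,n0
  Y(R5) = 0.03058 S between n1,n2
  Y(R6) = 0.001175 S between n2,n1
  Y(R7) = 0.0002304 S between n2,n0
  L1: short n1↔n3 (DC inductor)
  Y(R8) = 0.005348 S between n3,n2
  Y(R9) = 0.0002841 S between n1,n3
  Y(R10) = 0.06135 S between n1,n0
  Y(R11) = 0.008696 S between n1,n0
  Y(C1) = 0.000 S between n1,n2
  Y(R12) = 0.007576 S between n3,n0
  Y(R13) = 0.1205 S between n2,n1
  I1: injects 0.757 A into n1 (from n0)
  I2: injects 1.17 A into n2 (from n1)
  V1: constraint V(n0)−V(n2) = 8.62
Assemble and solve the 5×5 MNA system:
  V(n1)=-1.208  V(n2)=-8.620  V(n3)=-1.208
  i(L1)=-0.7154  i(V1)=-2.340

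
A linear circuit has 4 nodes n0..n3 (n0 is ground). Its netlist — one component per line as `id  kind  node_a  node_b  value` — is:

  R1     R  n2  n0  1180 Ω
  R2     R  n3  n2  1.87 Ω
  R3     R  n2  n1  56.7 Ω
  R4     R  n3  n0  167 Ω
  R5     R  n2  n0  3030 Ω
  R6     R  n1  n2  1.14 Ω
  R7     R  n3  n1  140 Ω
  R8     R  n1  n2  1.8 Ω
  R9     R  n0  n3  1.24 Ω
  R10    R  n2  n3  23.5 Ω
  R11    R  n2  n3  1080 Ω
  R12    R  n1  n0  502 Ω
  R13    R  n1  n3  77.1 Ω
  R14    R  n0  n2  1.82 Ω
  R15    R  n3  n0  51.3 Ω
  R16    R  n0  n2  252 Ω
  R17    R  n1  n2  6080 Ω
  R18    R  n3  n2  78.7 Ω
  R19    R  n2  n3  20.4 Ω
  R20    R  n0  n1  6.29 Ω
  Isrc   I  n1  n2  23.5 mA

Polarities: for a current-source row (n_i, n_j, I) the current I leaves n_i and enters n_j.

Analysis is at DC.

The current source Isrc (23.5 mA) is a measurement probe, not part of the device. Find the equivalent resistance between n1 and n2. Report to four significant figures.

MNA unknowns: 3 node voltages V₁..V_3
R1: Y=0.0008475 on G[2,0]
R2: Y=0.5348 on G[3,2]
R3: Y=0.01764 on G[2,1]
R4: Y=0.005988 on G[3,0]
R5: Y=0.0003300 on G[2,0]
R6: Y=0.8772 on G[1,2]
R7: Y=0.007143 on G[3,1]
R8: Y=0.5556 on G[1,2]
R9: Y=0.8065 on G[0,3]
R10: Y=0.04255 on G[2,3]
R11: Y=0.0009259 on G[2,3]
R12: Y=0.001992 on G[1,0]
R13: Y=0.01297 on G[1,3]
R14: Y=0.5495 on G[0,2]
R15: Y=0.01949 on G[3,0]
R16: Y=0.003968 on G[0,2]
R17: Y=0.0001645 on G[1,2]
R18: Y=0.01271 on G[3,2]
R19: Y=0.04902 on G[2,3]
R20: Y=0.1590 on G[0,1]
Isrc: z[1]−=0.0235, z[2]+=0.0235
solve → V1=-0.01232, V2=0.002328, V3=0.0008324

R_eq = 0.6234 Ω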